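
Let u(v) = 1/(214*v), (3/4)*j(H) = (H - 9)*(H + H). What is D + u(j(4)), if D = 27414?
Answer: 938655357/34240 ≈ 27414.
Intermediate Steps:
j(H) = 8*H*(-9 + H)/3 (j(H) = 4*((H - 9)*(H + H))/3 = 4*((-9 + H)*(2*H))/3 = 4*(2*H*(-9 + H))/3 = 8*H*(-9 + H)/3)
u(v) = 1/(214*v)
D + u(j(4)) = 27414 + 1/(214*(((8/3)*4*(-9 + 4)))) = 27414 + 1/(214*(((8/3)*4*(-5)))) = 27414 + 1/(214*(-160/3)) = 27414 + (1/214)*(-3/160) = 27414 - 3/34240 = 938655357/34240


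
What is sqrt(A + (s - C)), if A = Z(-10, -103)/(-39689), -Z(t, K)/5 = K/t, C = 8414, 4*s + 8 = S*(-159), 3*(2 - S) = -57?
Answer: I*sqrt(58287736151229)/79378 ≈ 96.181*I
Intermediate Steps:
S = 21 (S = 2 - 1/3*(-57) = 2 + 19 = 21)
s = -3347/4 (s = -2 + (21*(-159))/4 = -2 + (1/4)*(-3339) = -2 - 3339/4 = -3347/4 ≈ -836.75)
Z(t, K) = -5*K/t
A = 103/79378 (A = -5*(-103)/(-10)/(-39689) = -5*(-103)*(-1/10)*(-1/39689) = -103/2*(-1/39689) = 103/79378 ≈ 0.0012976)
sqrt(A + (s - C)) = sqrt(103/79378 + (-3347/4 - 1*8414)) = sqrt(103/79378 + (-3347/4 - 8414)) = sqrt(103/79378 - 37003/4) = sqrt(-1468611861/158756) = I*sqrt(58287736151229)/79378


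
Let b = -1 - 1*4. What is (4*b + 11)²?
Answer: 81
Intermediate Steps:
b = -5 (b = -1 - 4 = -5)
(4*b + 11)² = (4*(-5) + 11)² = (-20 + 11)² = (-9)² = 81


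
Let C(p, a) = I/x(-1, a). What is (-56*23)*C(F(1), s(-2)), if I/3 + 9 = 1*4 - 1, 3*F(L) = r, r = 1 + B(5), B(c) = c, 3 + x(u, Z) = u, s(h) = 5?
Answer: -5796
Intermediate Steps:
x(u, Z) = -3 + u
r = 6 (r = 1 + 5 = 6)
F(L) = 2 (F(L) = (1/3)*6 = 2)
I = -18 (I = -27 + 3*(1*4 - 1) = -27 + 3*(4 - 1) = -27 + 3*3 = -27 + 9 = -18)
C(p, a) = 9/2 (C(p, a) = -18/(-3 - 1) = -18/(-4) = -18*(-1/4) = 9/2)
(-56*23)*C(F(1), s(-2)) = -56*23*(9/2) = -1288*9/2 = -5796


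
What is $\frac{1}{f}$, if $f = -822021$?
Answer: $- \frac{1}{822021} \approx -1.2165 \cdot 10^{-6}$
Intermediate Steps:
$\frac{1}{f} = \frac{1}{-822021} = - \frac{1}{822021}$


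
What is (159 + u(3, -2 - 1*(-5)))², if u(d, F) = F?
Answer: 26244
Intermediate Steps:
(159 + u(3, -2 - 1*(-5)))² = (159 + (-2 - 1*(-5)))² = (159 + (-2 + 5))² = (159 + 3)² = 162² = 26244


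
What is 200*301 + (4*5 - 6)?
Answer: 60214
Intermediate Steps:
200*301 + (4*5 - 6) = 60200 + (20 - 6) = 60200 + 14 = 60214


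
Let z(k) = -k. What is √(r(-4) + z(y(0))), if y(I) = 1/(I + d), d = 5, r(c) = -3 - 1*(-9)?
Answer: √145/5 ≈ 2.4083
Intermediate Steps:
r(c) = 6 (r(c) = -3 + 9 = 6)
y(I) = 1/(5 + I) (y(I) = 1/(I + 5) = 1/(5 + I))
√(r(-4) + z(y(0))) = √(6 - 1/(5 + 0)) = √(6 - 1/5) = √(6 - 1*⅕) = √(6 - ⅕) = √(29/5) = √145/5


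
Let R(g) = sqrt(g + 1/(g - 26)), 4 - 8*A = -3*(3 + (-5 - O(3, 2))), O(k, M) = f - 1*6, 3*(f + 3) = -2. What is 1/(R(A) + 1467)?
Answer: 2124216/3116220049 - 2*sqrt(1745926)/3116220049 ≈ 0.00068082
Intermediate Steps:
f = -11/3 (f = -3 + (1/3)*(-2) = -3 - 2/3 = -11/3 ≈ -3.6667)
O(k, M) = -29/3 (O(k, M) = -11/3 - 1*6 = -11/3 - 6 = -29/3)
A = 27/8 (A = 1/2 - (-3)*(3 + (-5 - 1*(-29/3)))/8 = 1/2 - (-3)*(3 + (-5 + 29/3))/8 = 1/2 - (-3)*(3 + 14/3)/8 = 1/2 - (-3)*23/(8*3) = 1/2 - 1/8*(-23) = 1/2 + 23/8 = 27/8 ≈ 3.3750)
R(g) = sqrt(g + 1/(-26 + g))
1/(R(A) + 1467) = 1/(sqrt((1 + 27*(-26 + 27/8)/8)/(-26 + 27/8)) + 1467) = 1/(sqrt((1 + (27/8)*(-181/8))/(-181/8)) + 1467) = 1/(sqrt(-8*(1 - 4887/64)/181) + 1467) = 1/(sqrt(-8/181*(-4823/64)) + 1467) = 1/(sqrt(4823/1448) + 1467) = 1/(sqrt(1745926)/724 + 1467) = 1/(1467 + sqrt(1745926)/724)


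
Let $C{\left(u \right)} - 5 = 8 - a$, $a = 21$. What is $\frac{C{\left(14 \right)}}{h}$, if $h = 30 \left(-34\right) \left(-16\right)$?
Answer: $- \frac{1}{2040} \approx -0.0004902$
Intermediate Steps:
$C{\left(u \right)} = -8$ ($C{\left(u \right)} = 5 + \left(8 - 21\right) = 5 - 13 = -8$)
$h = 16320$ ($h = \left(-1020\right) \left(-16\right) = 16320$)
$\frac{C{\left(14 \right)}}{h} = - \frac{8}{16320} = \left(-8\right) \frac{1}{16320} = - \frac{1}{2040}$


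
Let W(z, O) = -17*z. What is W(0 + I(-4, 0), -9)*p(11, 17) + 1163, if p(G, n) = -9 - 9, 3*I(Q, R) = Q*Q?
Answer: 2795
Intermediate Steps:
I(Q, R) = Q²/3 (I(Q, R) = (Q*Q)/3 = Q²/3)
p(G, n) = -18
W(0 + I(-4, 0), -9)*p(11, 17) + 1163 = -17*(0 + (⅓)*(-4)²)*(-18) + 1163 = -17*(0 + (⅓)*16)*(-18) + 1163 = -17*(0 + 16/3)*(-18) + 1163 = -17*16/3*(-18) + 1163 = -272/3*(-18) + 1163 = 1632 + 1163 = 2795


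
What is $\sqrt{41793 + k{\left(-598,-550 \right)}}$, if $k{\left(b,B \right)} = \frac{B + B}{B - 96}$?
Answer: $\frac{\sqrt{4360399547}}{323} \approx 204.44$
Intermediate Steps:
$k{\left(b,B \right)} = \frac{2 B}{-96 + B}$
$\sqrt{41793 + k{\left(-598,-550 \right)}} = \sqrt{41793 + 2 \left(-550\right) \frac{1}{-96 - 550}} = \sqrt{41793 + 2 \left(-550\right) \frac{1}{-646}} = \sqrt{41793 + 2 \left(-550\right) \left(- \frac{1}{646}\right)} = \sqrt{41793 + \frac{550}{323}} = \sqrt{\frac{13499689}{323}} = \frac{\sqrt{4360399547}}{323}$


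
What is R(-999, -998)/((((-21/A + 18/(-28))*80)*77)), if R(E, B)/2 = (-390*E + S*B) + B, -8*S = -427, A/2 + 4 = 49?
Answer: -4024125/32384 ≈ -124.26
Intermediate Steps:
A = 90 (A = -8 + 2*49 = -8 + 98 = 90)
S = 427/8 (S = -⅛*(-427) = 427/8 ≈ 53.375)
R(E, B) = -780*E + 435*B/4 (R(E, B) = 2*((-390*E + 427*B/8) + B) = 2*(-390*E + 435*B/8) = -780*E + 435*B/4)
R(-999, -998)/((((-21/A + 18/(-28))*80)*77)) = (-780*(-999) + (435/4)*(-998))/((((-21/90 + 18/(-28))*80)*77)) = (779220 - 217065/2)/((((-21*1/90 + 18*(-1/28))*80)*77)) = 1341375/(2*((((-7/30 - 9/14)*80)*77))) = 1341375/(2*((-92/105*80*77))) = 1341375/(2*((-1472/21*77))) = 1341375/(2*(-16192/3)) = (1341375/2)*(-3/16192) = -4024125/32384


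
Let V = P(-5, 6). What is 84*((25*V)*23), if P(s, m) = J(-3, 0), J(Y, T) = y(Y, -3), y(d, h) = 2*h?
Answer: -289800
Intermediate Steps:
J(Y, T) = -6 (J(Y, T) = 2*(-3) = -6)
P(s, m) = -6
V = -6
84*((25*V)*23) = 84*((25*(-6))*23) = 84*(-150*23) = 84*(-3450) = -289800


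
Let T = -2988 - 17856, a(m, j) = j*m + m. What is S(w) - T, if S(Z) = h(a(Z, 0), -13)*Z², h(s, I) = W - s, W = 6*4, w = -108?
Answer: 1560492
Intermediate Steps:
W = 24
a(m, j) = m + j*m
h(s, I) = 24 - s
S(Z) = Z²*(24 - Z) (S(Z) = (24 - Z*(1 + 0))*Z² = (24 - Z)*Z² = Z²*(24 - Z))
T = -20844
S(w) - T = (-108)²*(24 - 1*(-108)) - 1*(-20844) = 11664*(24 + 108) + 20844 = 11664*132 + 20844 = 1539648 + 20844 = 1560492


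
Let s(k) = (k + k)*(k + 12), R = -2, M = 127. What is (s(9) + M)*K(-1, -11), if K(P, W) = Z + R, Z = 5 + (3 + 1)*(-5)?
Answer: -8585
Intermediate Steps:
s(k) = 2*k*(12 + k) (s(k) = (2*k)*(12 + k) = 2*k*(12 + k))
Z = -15 (Z = 5 + 4*(-5) = 5 - 20 = -15)
K(P, W) = -17 (K(P, W) = -15 - 2 = -17)
(s(9) + M)*K(-1, -11) = (2*9*(12 + 9) + 127)*(-17) = (2*9*21 + 127)*(-17) = (378 + 127)*(-17) = 505*(-17) = -8585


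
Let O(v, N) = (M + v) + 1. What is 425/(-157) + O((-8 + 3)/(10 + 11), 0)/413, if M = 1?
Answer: -3680216/1361661 ≈ -2.7027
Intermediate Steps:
O(v, N) = 2 + v (O(v, N) = (1 + v) + 1 = 2 + v)
425/(-157) + O((-8 + 3)/(10 + 11), 0)/413 = 425/(-157) + (2 + (-8 + 3)/(10 + 11))/413 = 425*(-1/157) + (2 - 5/21)*(1/413) = -425/157 + (2 - 5*1/21)*(1/413) = -425/157 + (2 - 5/21)*(1/413) = -425/157 + (37/21)*(1/413) = -425/157 + 37/8673 = -3680216/1361661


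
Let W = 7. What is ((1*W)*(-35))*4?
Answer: -980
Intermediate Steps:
((1*W)*(-35))*4 = ((1*7)*(-35))*4 = (7*(-35))*4 = -245*4 = -980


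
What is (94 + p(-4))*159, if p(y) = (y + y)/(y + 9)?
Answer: 73458/5 ≈ 14692.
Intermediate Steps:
p(y) = 2*y/(9 + y) (p(y) = (2*y)/(9 + y) = 2*y/(9 + y))
(94 + p(-4))*159 = (94 + 2*(-4)/(9 - 4))*159 = (94 + 2*(-4)/5)*159 = (94 + 2*(-4)*(⅕))*159 = (94 - 8/5)*159 = (462/5)*159 = 73458/5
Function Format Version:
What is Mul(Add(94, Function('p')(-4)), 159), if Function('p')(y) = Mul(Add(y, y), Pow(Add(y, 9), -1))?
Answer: Rational(73458, 5) ≈ 14692.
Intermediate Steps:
Function('p')(y) = Mul(2, y, Pow(Add(9, y), -1)) (Function('p')(y) = Mul(Mul(2, y), Pow(Add(9, y), -1)) = Mul(2, y, Pow(Add(9, y), -1)))
Mul(Add(94, Function('p')(-4)), 159) = Mul(Add(94, Mul(2, -4, Pow(Add(9, -4), -1))), 159) = Mul(Add(94, Mul(2, -4, Pow(5, -1))), 159) = Mul(Add(94, Mul(2, -4, Rational(1, 5))), 159) = Mul(Add(94, Rational(-8, 5)), 159) = Mul(Rational(462, 5), 159) = Rational(73458, 5)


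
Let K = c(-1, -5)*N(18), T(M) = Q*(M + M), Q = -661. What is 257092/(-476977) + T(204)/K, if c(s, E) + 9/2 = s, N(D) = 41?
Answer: 257153997860/215116627 ≈ 1195.4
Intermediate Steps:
c(s, E) = -9/2 + s
T(M) = -1322*M (T(M) = -661*(M + M) = -1322*M)
K = -451/2 (K = (-9/2 - 1)*41 = -11/2*41 = -451/2 ≈ -225.50)
257092/(-476977) + T(204)/K = 257092/(-476977) + (-1322*204)/(-451/2) = 257092*(-1/476977) - 269688*(-2/451) = -257092/476977 + 539376/451 = 257153997860/215116627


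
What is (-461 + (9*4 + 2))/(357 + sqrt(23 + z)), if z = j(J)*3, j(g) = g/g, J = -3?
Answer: -151011/127423 + 423*sqrt(26)/127423 ≈ -1.1682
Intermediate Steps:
j(g) = 1
z = 3 (z = 1*3 = 3)
(-461 + (9*4 + 2))/(357 + sqrt(23 + z)) = (-461 + (9*4 + 2))/(357 + sqrt(23 + 3)) = (-461 + (36 + 2))/(357 + sqrt(26)) = (-461 + 38)/(357 + sqrt(26)) = -423/(357 + sqrt(26))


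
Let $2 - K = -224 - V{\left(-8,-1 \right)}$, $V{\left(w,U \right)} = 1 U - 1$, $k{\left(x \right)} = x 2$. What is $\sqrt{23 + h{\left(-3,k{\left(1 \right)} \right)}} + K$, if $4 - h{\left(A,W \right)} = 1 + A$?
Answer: $224 + \sqrt{29} \approx 229.39$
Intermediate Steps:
$k{\left(x \right)} = 2 x$
$h{\left(A,W \right)} = 3 - A$ ($h{\left(A,W \right)} = 4 - \left(1 + A\right) = 3 - A$)
$V{\left(w,U \right)} = -1 + U$ ($V{\left(w,U \right)} = U - 1 = -1 + U$)
$K = 224$ ($K = 2 - \left(-224 - \left(-1 - 1\right)\right) = 2 - \left(-224 - -2\right) = 2 - \left(-224 + 2\right) = 2 - -222 = 2 + 222 = 224$)
$\sqrt{23 + h{\left(-3,k{\left(1 \right)} \right)}} + K = \sqrt{23 + \left(3 - -3\right)} + 224 = \sqrt{23 + \left(3 + 3\right)} + 224 = \sqrt{23 + 6} + 224 = \sqrt{29} + 224 = 224 + \sqrt{29}$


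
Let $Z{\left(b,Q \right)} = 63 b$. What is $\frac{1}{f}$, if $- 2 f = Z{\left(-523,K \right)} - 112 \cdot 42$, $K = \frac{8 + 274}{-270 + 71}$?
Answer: $\frac{2}{37653} \approx 5.3117 \cdot 10^{-5}$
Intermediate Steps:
$K = - \frac{282}{199}$ ($K = \frac{282}{-199} = 282 \left(- \frac{1}{199}\right) = - \frac{282}{199} \approx -1.4171$)
$f = \frac{37653}{2}$ ($f = - \frac{63 \left(-523\right) - 112 \cdot 42}{2} = - \frac{-32949 - 4704}{2} = \left(- \frac{1}{2}\right) \left(-37653\right) = \frac{37653}{2} \approx 18827.0$)
$\frac{1}{f} = \frac{1}{\frac{37653}{2}} = \frac{2}{37653}$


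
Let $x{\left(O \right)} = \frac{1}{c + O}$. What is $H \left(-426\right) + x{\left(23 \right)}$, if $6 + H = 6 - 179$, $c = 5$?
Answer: $\frac{2135113}{28} \approx 76254.0$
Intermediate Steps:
$H = -179$ ($H = -6 + \left(6 - 179\right) = -6 - 173 = -179$)
$x{\left(O \right)} = \frac{1}{5 + O}$
$H \left(-426\right) + x{\left(23 \right)} = \left(-179\right) \left(-426\right) + \frac{1}{5 + 23} = 76254 + \frac{1}{28} = \frac{2135113}{28}$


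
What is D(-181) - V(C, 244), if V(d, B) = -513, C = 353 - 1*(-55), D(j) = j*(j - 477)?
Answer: 119611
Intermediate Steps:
D(j) = j*(-477 + j)
C = 408 (C = 353 + 55 = 408)
D(-181) - V(C, 244) = -181*(-477 - 181) - 1*(-513) = -181*(-658) + 513 = 119098 + 513 = 119611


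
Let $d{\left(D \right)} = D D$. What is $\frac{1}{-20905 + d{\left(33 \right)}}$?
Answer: $- \frac{1}{19816} \approx -5.0464 \cdot 10^{-5}$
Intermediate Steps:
$d{\left(D \right)} = D^{2}$
$\frac{1}{-20905 + d{\left(33 \right)}} = \frac{1}{-20905 + 33^{2}} = \frac{1}{-20905 + 1089} = \frac{1}{-19816} = - \frac{1}{19816}$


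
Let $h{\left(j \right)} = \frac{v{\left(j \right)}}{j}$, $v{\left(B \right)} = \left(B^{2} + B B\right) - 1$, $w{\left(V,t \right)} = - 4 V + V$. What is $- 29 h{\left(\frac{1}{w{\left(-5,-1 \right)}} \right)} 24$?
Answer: $\frac{51736}{5} \approx 10347.0$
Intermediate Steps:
$w{\left(V,t \right)} = - 3 V$
$v{\left(B \right)} = -1 + 2 B^{2}$ ($v{\left(B \right)} = \left(B^{2} + B^{2}\right) - 1 = 2 B^{2} - 1 = -1 + 2 B^{2}$)
$h{\left(j \right)} = \frac{-1 + 2 j^{2}}{j}$
$- 29 h{\left(\frac{1}{w{\left(-5,-1 \right)}} \right)} 24 = - 29 \left(- \frac{1}{\frac{1}{\left(-3\right) \left(-5\right)}} + \frac{2}{\left(-3\right) \left(-5\right)}\right) 24 = - 29 \left(- \frac{1}{\frac{1}{15}} + \frac{2}{15}\right) 24 = - 29 \left(- \frac{1}{\frac{1}{15}} + 2 \cdot \frac{1}{15}\right) 24 = - 29 \left(\left(-1\right) 15 + \frac{2}{15}\right) 24 = - 29 \left(-15 + \frac{2}{15}\right) 24 = \left(-29\right) \left(- \frac{223}{15}\right) 24 = \frac{6467}{15} \cdot 24 = \frac{51736}{5}$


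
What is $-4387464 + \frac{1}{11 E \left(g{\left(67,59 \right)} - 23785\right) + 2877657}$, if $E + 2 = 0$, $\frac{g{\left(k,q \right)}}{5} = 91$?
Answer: $- \frac{14877526264487}{3390917} \approx -4.3875 \cdot 10^{6}$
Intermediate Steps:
$g{\left(k,q \right)} = 455$ ($g{\left(k,q \right)} = 5 \cdot 91 = 455$)
$E = -2$ ($E = -2 + 0 = -2$)
$-4387464 + \frac{1}{11 E \left(g{\left(67,59 \right)} - 23785\right) + 2877657} = -4387464 + \frac{1}{11 \left(-2\right) \left(455 - 23785\right) + 2877657} = -4387464 + \frac{1}{- 22 \left(455 - 23785\right) + 2877657} = -4387464 + \frac{1}{\left(-22\right) \left(-23330\right) + 2877657} = -4387464 + \frac{1}{513260 + 2877657} = -4387464 + \frac{1}{3390917} = - \frac{14877526264487}{3390917}$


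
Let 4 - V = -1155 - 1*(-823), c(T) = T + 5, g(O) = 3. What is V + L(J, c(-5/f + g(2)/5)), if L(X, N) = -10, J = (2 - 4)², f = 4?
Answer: 326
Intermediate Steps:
J = 4 (J = (-2)² = 4)
c(T) = 5 + T
V = 336 (V = 4 - (-1155 - 1*(-823)) = 4 - (-1155 + 823) = 4 - 1*(-332) = 4 + 332 = 336)
V + L(J, c(-5/f + g(2)/5)) = 336 - 10 = 326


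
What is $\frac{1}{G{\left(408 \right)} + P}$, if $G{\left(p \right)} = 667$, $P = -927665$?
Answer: $- \frac{1}{926998} \approx -1.0788 \cdot 10^{-6}$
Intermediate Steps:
$\frac{1}{G{\left(408 \right)} + P} = \frac{1}{667 - 927665} = \frac{1}{-926998} = - \frac{1}{926998}$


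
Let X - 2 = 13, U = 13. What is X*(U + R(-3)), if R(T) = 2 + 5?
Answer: 300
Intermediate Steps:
X = 15 (X = 2 + 13 = 15)
R(T) = 7
X*(U + R(-3)) = 15*(13 + 7) = 15*20 = 300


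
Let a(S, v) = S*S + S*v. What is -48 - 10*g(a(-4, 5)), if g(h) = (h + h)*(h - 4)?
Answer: -688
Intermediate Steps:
a(S, v) = S² + S*v
g(h) = 2*h*(-4 + h) (g(h) = (2*h)*(-4 + h) = 2*h*(-4 + h))
-48 - 10*g(a(-4, 5)) = -48 - 20*(-4*(-4 + 5))*(-4 - 4*(-4 + 5)) = -48 - 20*(-4*1)*(-4 - 4*1) = -48 - 20*(-4)*(-4 - 4) = -48 - 20*(-4)*(-8) = -48 - 10*64 = -48 - 640 = -688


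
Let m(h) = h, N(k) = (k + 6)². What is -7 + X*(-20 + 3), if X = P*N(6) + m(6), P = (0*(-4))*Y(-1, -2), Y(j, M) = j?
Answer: -109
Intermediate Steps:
N(k) = (6 + k)²
P = 0 (P = (0*(-4))*(-1) = 0*(-1) = 0)
X = 6 (X = 0*(6 + 6)² + 6 = 0*12² + 6 = 0*144 + 6 = 0 + 6 = 6)
-7 + X*(-20 + 3) = -7 + 6*(-20 + 3) = -7 + 6*(-17) = -7 - 102 = -109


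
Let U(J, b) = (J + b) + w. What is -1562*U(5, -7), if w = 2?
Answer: 0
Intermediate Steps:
U(J, b) = 2 + J + b (U(J, b) = (J + b) + 2 = 2 + J + b)
-1562*U(5, -7) = -1562*(2 + 5 - 7) = -1562*0 = 0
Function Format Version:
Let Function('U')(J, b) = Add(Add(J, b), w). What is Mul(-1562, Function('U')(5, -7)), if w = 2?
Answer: 0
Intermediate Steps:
Function('U')(J, b) = Add(2, J, b) (Function('U')(J, b) = Add(Add(J, b), 2) = Add(2, J, b))
Mul(-1562, Function('U')(5, -7)) = Mul(-1562, Add(2, 5, -7)) = Mul(-1562, 0) = 0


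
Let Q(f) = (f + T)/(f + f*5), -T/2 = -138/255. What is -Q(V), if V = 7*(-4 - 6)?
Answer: -2929/17850 ≈ -0.16409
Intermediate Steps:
T = 92/85 (T = -(-276)/255 = -2*(-46/85) = 92/85 ≈ 1.0824)
V = -70 (V = 7*(-10) = -70)
Q(f) = (92/85 + f)/(6*f) (Q(f) = (f + 92/85)/(f + f*5) = (92/85 + f)/(f + 5*f) = (92/85 + f)/((6*f)) = (92/85 + f)*(1/(6*f)) = (92/85 + f)/(6*f))
-Q(V) = -(92 + 85*(-70))/(510*(-70)) = -(-1)*(92 - 5950)/(510*70) = -(-1)*(-5858)/(510*70) = -1*2929/17850 = -2929/17850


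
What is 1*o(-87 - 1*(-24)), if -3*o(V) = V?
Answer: 21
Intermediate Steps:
o(V) = -V/3
1*o(-87 - 1*(-24)) = 1*(-(-87 - 1*(-24))/3) = 1*(-(-87 + 24)/3) = 1*(-⅓*(-63)) = 1*21 = 21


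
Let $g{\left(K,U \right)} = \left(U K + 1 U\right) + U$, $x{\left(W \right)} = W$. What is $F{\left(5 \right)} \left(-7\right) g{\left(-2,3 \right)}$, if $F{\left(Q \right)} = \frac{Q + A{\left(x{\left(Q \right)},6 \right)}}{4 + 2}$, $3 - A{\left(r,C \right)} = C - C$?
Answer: $0$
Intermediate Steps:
$A{\left(r,C \right)} = 3$ ($A{\left(r,C \right)} = 3 - \left(C - C\right) = 3 - 0 = 3 + 0 = 3$)
$g{\left(K,U \right)} = 2 U + K U$ ($g{\left(K,U \right)} = \left(K U + U\right) + U = \left(U + K U\right) + U = 2 U + K U$)
$F{\left(Q \right)} = \frac{1}{2} + \frac{Q}{6}$ ($F{\left(Q \right)} = \frac{Q + 3}{4 + 2} = \frac{3 + Q}{6} = \left(3 + Q\right) \frac{1}{6} = \frac{1}{2} + \frac{Q}{6}$)
$F{\left(5 \right)} \left(-7\right) g{\left(-2,3 \right)} = \left(\frac{1}{2} + \frac{1}{6} \cdot 5\right) \left(-7\right) 3 \left(2 - 2\right) = \left(\frac{1}{2} + \frac{5}{6}\right) \left(-7\right) 3 \cdot 0 = \frac{4}{3} \left(-7\right) 0 = \left(- \frac{28}{3}\right) 0 = 0$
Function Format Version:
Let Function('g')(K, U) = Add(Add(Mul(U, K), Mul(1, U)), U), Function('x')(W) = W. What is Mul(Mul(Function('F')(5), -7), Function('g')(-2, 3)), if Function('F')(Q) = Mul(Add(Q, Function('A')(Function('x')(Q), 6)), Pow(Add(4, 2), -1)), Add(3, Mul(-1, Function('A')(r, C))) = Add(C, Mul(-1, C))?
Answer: 0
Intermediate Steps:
Function('A')(r, C) = 3 (Function('A')(r, C) = Add(3, Mul(-1, Add(C, Mul(-1, C)))) = Add(3, Mul(-1, 0)) = Add(3, 0) = 3)
Function('g')(K, U) = Add(Mul(2, U), Mul(K, U)) (Function('g')(K, U) = Add(Add(Mul(K, U), U), U) = Add(Add(U, Mul(K, U)), U) = Add(Mul(2, U), Mul(K, U)))
Function('F')(Q) = Add(Rational(1, 2), Mul(Rational(1, 6), Q)) (Function('F')(Q) = Mul(Add(Q, 3), Pow(Add(4, 2), -1)) = Mul(Add(3, Q), Pow(6, -1)) = Mul(Add(3, Q), Rational(1, 6)) = Add(Rational(1, 2), Mul(Rational(1, 6), Q)))
Mul(Mul(Function('F')(5), -7), Function('g')(-2, 3)) = Mul(Mul(Add(Rational(1, 2), Mul(Rational(1, 6), 5)), -7), Mul(3, Add(2, -2))) = Mul(Mul(Add(Rational(1, 2), Rational(5, 6)), -7), Mul(3, 0)) = Mul(Mul(Rational(4, 3), -7), 0) = Mul(Rational(-28, 3), 0) = 0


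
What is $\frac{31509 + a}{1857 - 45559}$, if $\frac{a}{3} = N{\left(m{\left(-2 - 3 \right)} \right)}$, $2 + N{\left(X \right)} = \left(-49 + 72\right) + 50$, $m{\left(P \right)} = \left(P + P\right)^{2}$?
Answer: $- \frac{15861}{21851} \approx -0.72587$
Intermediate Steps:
$m{\left(P \right)} = 4 P^{2}$ ($m{\left(P \right)} = \left(2 P\right)^{2} = 4 P^{2}$)
$N{\left(X \right)} = 71$ ($N{\left(X \right)} = -2 + \left(\left(-49 + 72\right) + 50\right) = -2 + \left(23 + 50\right) = -2 + 73 = 71$)
$a = 213$ ($a = 3 \cdot 71 = 213$)
$\frac{31509 + a}{1857 - 45559} = \frac{31509 + 213}{1857 - 45559} = \frac{31722}{-43702} = 31722 \left(- \frac{1}{43702}\right) = - \frac{15861}{21851}$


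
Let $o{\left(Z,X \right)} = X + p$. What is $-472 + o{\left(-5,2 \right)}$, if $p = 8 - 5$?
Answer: $-467$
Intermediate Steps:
$p = 3$ ($p = 8 - 5 = 3$)
$o{\left(Z,X \right)} = 3 + X$ ($o{\left(Z,X \right)} = X + 3 = 3 + X$)
$-472 + o{\left(-5,2 \right)} = -472 + \left(3 + 2\right) = -472 + 5 = -467$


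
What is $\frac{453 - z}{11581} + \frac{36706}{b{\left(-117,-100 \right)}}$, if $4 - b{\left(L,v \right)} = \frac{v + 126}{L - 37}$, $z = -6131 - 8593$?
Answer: $\frac{32736970139}{3717501} \approx 8806.2$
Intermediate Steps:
$z = -14724$
$b{\left(L,v \right)} = 4 - \frac{126 + v}{-37 + L}$ ($b{\left(L,v \right)} = 4 - \frac{v + 126}{L - 37} = 4 - \frac{126 + v}{-37 + L}$)
$\frac{453 - z}{11581} + \frac{36706}{b{\left(-117,-100 \right)}} = \frac{453 - -14724}{11581} + \frac{36706}{\frac{1}{-37 - 117} \left(-274 - -100 + 4 \left(-117\right)\right)} = \left(453 + 14724\right) \frac{1}{11581} + \frac{36706}{\frac{1}{-154} \left(-274 + 100 - 468\right)} = 15177 \cdot \frac{1}{11581} + \frac{36706}{\left(- \frac{1}{154}\right) \left(-642\right)} = \frac{15177}{11581} + \frac{36706}{\frac{321}{77}} = \frac{15177}{11581} + 36706 \cdot \frac{77}{321} = \frac{15177}{11581} + \frac{2826362}{321} = \frac{32736970139}{3717501}$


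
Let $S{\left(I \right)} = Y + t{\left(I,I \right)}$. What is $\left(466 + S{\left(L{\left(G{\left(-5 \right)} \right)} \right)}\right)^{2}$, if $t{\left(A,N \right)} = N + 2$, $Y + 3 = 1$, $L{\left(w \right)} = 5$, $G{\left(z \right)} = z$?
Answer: $221841$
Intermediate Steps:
$Y = -2$ ($Y = -3 + 1 = -2$)
$t{\left(A,N \right)} = 2 + N$
$S{\left(I \right)} = I$ ($S{\left(I \right)} = -2 + \left(2 + I\right) = I$)
$\left(466 + S{\left(L{\left(G{\left(-5 \right)} \right)} \right)}\right)^{2} = \left(466 + 5\right)^{2} = 471^{2} = 221841$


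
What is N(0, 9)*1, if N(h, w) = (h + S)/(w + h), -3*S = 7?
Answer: -7/27 ≈ -0.25926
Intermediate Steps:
S = -7/3 (S = -⅓*7 = -7/3 ≈ -2.3333)
N(h, w) = (-7/3 + h)/(h + w) (N(h, w) = (h - 7/3)/(w + h) = (-7/3 + h)/(h + w))
N(0, 9)*1 = ((-7/3 + 0)/(0 + 9))*1 = (-7/3/9)*1 = ((⅑)*(-7/3))*1 = -7/27*1 = -7/27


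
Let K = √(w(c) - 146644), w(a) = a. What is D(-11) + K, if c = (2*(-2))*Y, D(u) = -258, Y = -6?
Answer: -258 + 2*I*√36655 ≈ -258.0 + 382.91*I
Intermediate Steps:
c = 24 (c = (2*(-2))*(-6) = -4*(-6) = 24)
K = 2*I*√36655 (K = √(24 - 146644) = √(-146620) = 2*I*√36655 ≈ 382.91*I)
D(-11) + K = -258 + 2*I*√36655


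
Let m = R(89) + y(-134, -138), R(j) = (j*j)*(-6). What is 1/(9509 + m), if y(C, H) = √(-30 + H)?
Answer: -5431/206470351 - 2*I*√42/1445292457 ≈ -2.6304e-5 - 8.9681e-9*I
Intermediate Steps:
R(j) = -6*j² (R(j) = j²*(-6) = -6*j²)
m = -47526 + 2*I*√42 (m = -6*89² + √(-30 - 138) = -6*7921 + √(-168) = -47526 + 2*I*√42 ≈ -47526.0 + 12.961*I)
1/(9509 + m) = 1/(9509 + (-47526 + 2*I*√42)) = 1/(-38017 + 2*I*√42)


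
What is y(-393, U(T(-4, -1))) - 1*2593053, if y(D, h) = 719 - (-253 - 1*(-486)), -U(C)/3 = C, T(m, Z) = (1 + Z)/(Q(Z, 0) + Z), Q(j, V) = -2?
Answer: -2592567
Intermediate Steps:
T(m, Z) = (1 + Z)/(-2 + Z)
U(C) = -3*C
y(D, h) = 486 (y(D, h) = 719 - (-253 + 486) = 719 - 1*233 = 719 - 233 = 486)
y(-393, U(T(-4, -1))) - 1*2593053 = 486 - 1*2593053 = 486 - 2593053 = -2592567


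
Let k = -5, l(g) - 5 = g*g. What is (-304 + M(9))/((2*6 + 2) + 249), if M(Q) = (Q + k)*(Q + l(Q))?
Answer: 76/263 ≈ 0.28897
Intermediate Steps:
l(g) = 5 + g² (l(g) = 5 + g*g = 5 + g²)
M(Q) = (-5 + Q)*(5 + Q + Q²) (M(Q) = (Q - 5)*(Q + (5 + Q²)) = (-5 + Q)*(5 + Q + Q²))
(-304 + M(9))/((2*6 + 2) + 249) = (-304 + (-25 + 9³ - 4*9²))/((2*6 + 2) + 249) = (-304 + (-25 + 729 - 4*81))/((12 + 2) + 249) = (-304 + (-25 + 729 - 324))/(14 + 249) = (-304 + 380)/263 = 76*(1/263) = 76/263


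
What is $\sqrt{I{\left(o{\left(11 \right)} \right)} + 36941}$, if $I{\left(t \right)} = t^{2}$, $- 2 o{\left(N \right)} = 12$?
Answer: $\sqrt{36977} \approx 192.29$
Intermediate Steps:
$o{\left(N \right)} = -6$ ($o{\left(N \right)} = \left(- \frac{1}{2}\right) 12 = -6$)
$\sqrt{I{\left(o{\left(11 \right)} \right)} + 36941} = \sqrt{\left(-6\right)^{2} + 36941} = \sqrt{36 + 36941} = \sqrt{36977}$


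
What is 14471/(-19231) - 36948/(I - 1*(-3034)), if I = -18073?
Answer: 164305873/96405003 ≈ 1.7043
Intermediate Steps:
14471/(-19231) - 36948/(I - 1*(-3034)) = 14471/(-19231) - 36948/(-18073 - 1*(-3034)) = 14471*(-1/19231) - 36948/(-18073 + 3034) = -14471/19231 - 36948/(-15039) = -14471/19231 - 36948*(-1/15039) = -14471/19231 + 12316/5013 = 164305873/96405003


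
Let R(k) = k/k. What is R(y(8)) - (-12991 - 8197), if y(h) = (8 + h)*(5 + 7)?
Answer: 21189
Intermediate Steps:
y(h) = 96 + 12*h (y(h) = (8 + h)*12 = 96 + 12*h)
R(k) = 1
R(y(8)) - (-12991 - 8197) = 1 - (-12991 - 8197) = 1 - 1*(-21188) = 1 + 21188 = 21189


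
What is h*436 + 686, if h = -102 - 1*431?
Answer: -231702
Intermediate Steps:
h = -533 (h = -102 - 431 = -533)
h*436 + 686 = -533*436 + 686 = -232388 + 686 = -231702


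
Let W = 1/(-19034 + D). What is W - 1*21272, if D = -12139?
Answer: -663112057/31173 ≈ -21272.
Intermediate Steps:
W = -1/31173 (W = 1/(-19034 - 12139) = 1/(-31173) = -1/31173 ≈ -3.2079e-5)
W - 1*21272 = -1/31173 - 1*21272 = -1/31173 - 21272 = -663112057/31173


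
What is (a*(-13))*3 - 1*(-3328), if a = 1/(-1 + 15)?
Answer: 46553/14 ≈ 3325.2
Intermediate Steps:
a = 1/14 ≈ 0.071429
(a*(-13))*3 - 1*(-3328) = ((1/14)*(-13))*3 - 1*(-3328) = -13/14*3 + 3328 = -39/14 + 3328 = 46553/14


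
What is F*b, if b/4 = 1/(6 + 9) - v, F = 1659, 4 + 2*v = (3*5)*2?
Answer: -429128/5 ≈ -85826.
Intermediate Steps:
v = 13 (v = -2 + ((3*5)*2)/2 = -2 + (15*2)/2 = -2 + (½)*30 = -2 + 15 = 13)
b = -776/15 (b = 4*(1/(6 + 9) - 1*13) = 4*(1/15 - 13) = 4*(-194/15) = -776/15 ≈ -51.733)
F*b = 1659*(-776/15) = -429128/5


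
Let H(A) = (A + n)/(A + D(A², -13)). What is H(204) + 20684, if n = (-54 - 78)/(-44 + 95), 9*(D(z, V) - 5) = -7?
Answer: 329490844/15929 ≈ 20685.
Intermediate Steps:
D(z, V) = 38/9 (D(z, V) = 5 + (⅑)*(-7) = 5 - 7/9 = 38/9)
n = -44/17 (n = -132/51 = -132*1/51 = -44/17 ≈ -2.5882)
H(A) = (-44/17 + A)/(38/9 + A) (H(A) = (A - 44/17)/(A + 38/9) = (-44/17 + A)/(38/9 + A))
H(204) + 20684 = 9*(-44 + 17*204)/(17*(38 + 9*204)) + 20684 = 9*(-44 + 3468)/(17*(38 + 1836)) + 20684 = (9/17)*3424/1874 + 20684 = (9/17)*(1/1874)*3424 + 20684 = 15408/15929 + 20684 = 329490844/15929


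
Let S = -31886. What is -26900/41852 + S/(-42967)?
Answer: 44670143/449563721 ≈ 0.099363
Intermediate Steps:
-26900/41852 + S/(-42967) = -26900/41852 - 31886/(-42967) = -26900*1/41852 - 31886*(-1/42967) = -6725/10463 + 31886/42967 = 44670143/449563721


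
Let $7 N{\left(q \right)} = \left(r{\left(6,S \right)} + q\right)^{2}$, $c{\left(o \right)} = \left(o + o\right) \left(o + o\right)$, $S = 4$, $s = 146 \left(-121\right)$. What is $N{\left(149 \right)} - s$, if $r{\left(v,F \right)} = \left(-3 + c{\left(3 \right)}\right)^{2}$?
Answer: $\frac{1656306}{7} \approx 2.3662 \cdot 10^{5}$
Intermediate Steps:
$s = -17666$
$c{\left(o \right)} = 4 o^{2}$ ($c{\left(o \right)} = 2 o 2 o = 4 o^{2}$)
$r{\left(v,F \right)} = 1089$ ($r{\left(v,F \right)} = \left(-3 + 4 \cdot 3^{2}\right)^{2} = \left(-3 + 4 \cdot 9\right)^{2} = \left(-3 + 36\right)^{2} = 33^{2} = 1089$)
$N{\left(q \right)} = \frac{\left(1089 + q\right)^{2}}{7}$
$N{\left(149 \right)} - s = \frac{\left(1089 + 149\right)^{2}}{7} - -17666 = \frac{1238^{2}}{7} + 17666 = \frac{1}{7} \cdot 1532644 + 17666 = \frac{1532644}{7} + 17666 = \frac{1656306}{7}$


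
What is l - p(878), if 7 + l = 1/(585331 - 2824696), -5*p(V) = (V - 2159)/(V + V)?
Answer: -28100001649/3932324940 ≈ -7.1459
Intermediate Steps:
p(V) = -(-2159 + V)/(10*V) (p(V) = -(V - 2159)/(5*(V + V)) = -(-2159 + V)/(5*(2*V)) = -(-2159 + V)*1/(2*V)/5 = -(-2159 + V)/(10*V))
l = -15675556/2239365 (l = -7 + 1/(585331 - 2824696) = -7 + 1/(-2239365) = -7 - 1/2239365 = -15675556/2239365 ≈ -7.0000)
l - p(878) = -15675556/2239365 - (2159 - 1*878)/(10*878) = -15675556/2239365 - (2159 - 878)/(10*878) = -15675556/2239365 - 1281/(10*878) = -15675556/2239365 - 1*1281/8780 = -15675556/2239365 - 1281/8780 = -28100001649/3932324940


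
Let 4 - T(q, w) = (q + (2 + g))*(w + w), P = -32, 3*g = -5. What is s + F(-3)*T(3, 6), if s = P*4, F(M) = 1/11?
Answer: -1444/11 ≈ -131.27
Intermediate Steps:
g = -5/3 (g = (⅓)*(-5) = -5/3 ≈ -1.6667)
F(M) = 1/11
T(q, w) = 4 - 2*w*(⅓ + q) (T(q, w) = 4 - (q + (2 - 5/3))*(w + w) = 4 - (q + ⅓)*2*w = 4 - (⅓ + q)*2*w = 4 - 2*w*(⅓ + q))
s = -128 (s = -32*4 = -128)
s + F(-3)*T(3, 6) = -128 + (4 - ⅔*6 - 2*3*6)/11 = -128 + (4 - 4 - 36)/11 = -128 + (1/11)*(-36) = -128 - 36/11 = -1444/11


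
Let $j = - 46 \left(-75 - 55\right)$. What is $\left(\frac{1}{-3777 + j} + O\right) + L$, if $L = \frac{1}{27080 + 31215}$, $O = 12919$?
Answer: $\frac{1659108230813}{128423885} \approx 12919.0$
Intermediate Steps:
$j = 5980$ ($j = \left(-46\right) \left(-130\right) = 5980$)
$L = \frac{1}{58295} \approx 1.7154 \cdot 10^{-5}$
$\left(\frac{1}{-3777 + j} + O\right) + L = \left(\frac{1}{-3777 + 5980} + 12919\right) + \frac{1}{58295} = \left(\frac{1}{2203} + 12919\right) + \frac{1}{58295} = \frac{28460558}{2203} + \frac{1}{58295} = \frac{1659108230813}{128423885}$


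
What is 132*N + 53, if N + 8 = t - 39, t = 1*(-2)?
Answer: -6415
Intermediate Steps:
t = -2
N = -49 (N = -8 + (-2 - 39) = -8 - 41 = -49)
132*N + 53 = 132*(-49) + 53 = -6468 + 53 = -6415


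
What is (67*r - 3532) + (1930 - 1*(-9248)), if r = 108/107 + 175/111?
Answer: 92869313/11877 ≈ 7819.3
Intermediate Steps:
r = 30713/11877 (r = 108*(1/107) + 175*(1/111) = 108/107 + 175/111 = 30713/11877 ≈ 2.5859)
(67*r - 3532) + (1930 - 1*(-9248)) = (67*(30713/11877) - 3532) + (1930 - 1*(-9248)) = (2057771/11877 - 3532) + (1930 + 9248) = -39891793/11877 + 11178 = 92869313/11877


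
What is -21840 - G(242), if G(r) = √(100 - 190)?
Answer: -21840 - 3*I*√10 ≈ -21840.0 - 9.4868*I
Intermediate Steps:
G(r) = 3*I*√10 (G(r) = √(-90) = 3*I*√10)
-21840 - G(242) = -21840 - 3*I*√10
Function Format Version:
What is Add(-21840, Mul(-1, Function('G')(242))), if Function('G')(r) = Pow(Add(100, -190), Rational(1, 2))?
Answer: Add(-21840, Mul(-3, I, Pow(10, Rational(1, 2)))) ≈ Add(-21840., Mul(-9.4868, I))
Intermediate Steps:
Function('G')(r) = Mul(3, I, Pow(10, Rational(1, 2))) (Function('G')(r) = Pow(-90, Rational(1, 2)) = Mul(3, I, Pow(10, Rational(1, 2))))
Add(-21840, Mul(-1, Function('G')(242))) = Add(-21840, Mul(-1, Mul(3, I, Pow(10, Rational(1, 2))))) = Add(-21840, Mul(-3, I, Pow(10, Rational(1, 2))))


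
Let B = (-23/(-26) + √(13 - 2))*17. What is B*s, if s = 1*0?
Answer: 0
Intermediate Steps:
s = 0
B = 391/26 + 17*√11 (B = (-23*(-1/26) + √11)*17 = (23/26 + √11)*17 = 391/26 + 17*√11 ≈ 71.421)
B*s = (391/26 + 17*√11)*0 = 0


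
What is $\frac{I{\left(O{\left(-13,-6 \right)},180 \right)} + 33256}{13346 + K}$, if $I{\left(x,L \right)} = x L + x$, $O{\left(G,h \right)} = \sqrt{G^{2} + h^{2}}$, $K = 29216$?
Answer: $\frac{16628}{21281} + \frac{181 \sqrt{205}}{42562} \approx 0.84224$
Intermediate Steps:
$I{\left(x,L \right)} = x + L x$ ($I{\left(x,L \right)} = L x + x = x + L x$)
$\frac{I{\left(O{\left(-13,-6 \right)},180 \right)} + 33256}{13346 + K} = \frac{\sqrt{\left(-13\right)^{2} + \left(-6\right)^{2}} \left(1 + 180\right) + 33256}{13346 + 29216} = \frac{\sqrt{169 + 36} \cdot 181 + 33256}{42562} = \left(\sqrt{205} \cdot 181 + 33256\right) \frac{1}{42562} = \left(181 \sqrt{205} + 33256\right) \frac{1}{42562} = \left(33256 + 181 \sqrt{205}\right) \frac{1}{42562} = \frac{16628}{21281} + \frac{181 \sqrt{205}}{42562}$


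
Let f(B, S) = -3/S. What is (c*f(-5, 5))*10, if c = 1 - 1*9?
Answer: 48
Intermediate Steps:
c = -8 (c = 1 - 9 = -8)
(c*f(-5, 5))*10 = -(-24)/5*10 = -8*(-⅗)*10 = (24/5)*10 = 48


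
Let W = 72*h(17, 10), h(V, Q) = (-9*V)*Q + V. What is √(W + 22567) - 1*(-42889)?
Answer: 42889 + I*√86369 ≈ 42889.0 + 293.89*I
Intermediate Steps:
h(V, Q) = V - 9*Q*V (h(V, Q) = -9*Q*V + V = V - 9*Q*V)
W = -108936 (W = 72*(17*(1 - 9*10)) = 72*(17*(1 - 90)) = 72*(17*(-89)) = 72*(-1513) = -108936)
√(W + 22567) - 1*(-42889) = √(-108936 + 22567) - 1*(-42889) = √(-86369) + 42889 = I*√86369 + 42889 = 42889 + I*√86369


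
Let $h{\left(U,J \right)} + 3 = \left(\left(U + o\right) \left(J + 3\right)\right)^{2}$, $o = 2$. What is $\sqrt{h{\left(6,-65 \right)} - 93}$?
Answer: $4 \sqrt{15370} \approx 495.9$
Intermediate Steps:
$h{\left(U,J \right)} = -3 + \left(2 + U\right)^{2} \left(3 + J\right)^{2}$ ($h{\left(U,J \right)} = -3 + \left(\left(U + 2\right) \left(J + 3\right)\right)^{2} = -3 + \left(\left(2 + U\right) \left(3 + J\right)\right)^{2} = -3 + \left(2 + U\right)^{2} \left(3 + J\right)^{2}$)
$\sqrt{h{\left(6,-65 \right)} - 93} = \sqrt{\left(-3 + \left(2 + 6\right)^{2} \left(3 - 65\right)^{2}\right) - 93} = \sqrt{\left(-3 + 8^{2} \left(-62\right)^{2}\right) - 93} = \sqrt{\left(-3 + 64 \cdot 3844\right) - 93} = \sqrt{\left(-3 + 246016\right) - 93} = \sqrt{246013 - 93} = \sqrt{245920} = 4 \sqrt{15370}$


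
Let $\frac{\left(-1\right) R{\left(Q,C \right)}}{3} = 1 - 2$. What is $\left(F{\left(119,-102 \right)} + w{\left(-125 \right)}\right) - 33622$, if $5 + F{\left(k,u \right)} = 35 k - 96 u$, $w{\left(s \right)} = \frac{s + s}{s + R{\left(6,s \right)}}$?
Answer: $- \frac{1199745}{61} \approx -19668.0$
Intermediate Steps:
$R{\left(Q,C \right)} = 3$ ($R{\left(Q,C \right)} = - 3 \left(1 - 2\right) = \left(-3\right) \left(-1\right) = 3$)
$w{\left(s \right)} = \frac{2 s}{3 + s}$ ($w{\left(s \right)} = \frac{s + s}{s + 3} = \frac{2 s}{3 + s}$)
$F{\left(k,u \right)} = -5 - 96 u + 35 k$ ($F{\left(k,u \right)} = -5 + \left(35 k - 96 u\right) = -5 + \left(- 96 u + 35 k\right) = -5 - 96 u + 35 k$)
$\left(F{\left(119,-102 \right)} + w{\left(-125 \right)}\right) - 33622 = \left(\left(-5 - -9792 + 35 \cdot 119\right) + 2 \left(-125\right) \frac{1}{3 - 125}\right) - 33622 = \left(\left(-5 + 9792 + 4165\right) + 2 \left(-125\right) \frac{1}{-122}\right) - 33622 = \left(13952 + 2 \left(-125\right) \left(- \frac{1}{122}\right)\right) - 33622 = \left(13952 + \frac{125}{61}\right) - 33622 = \frac{851197}{61} - 33622 = - \frac{1199745}{61}$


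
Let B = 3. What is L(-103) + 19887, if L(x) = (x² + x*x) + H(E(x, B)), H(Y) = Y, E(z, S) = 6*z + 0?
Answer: 40487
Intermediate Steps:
E(z, S) = 6*z
L(x) = 2*x² + 6*x (L(x) = (x² + x*x) + 6*x = (x² + x²) + 6*x = 2*x² + 6*x)
L(-103) + 19887 = 2*(-103)*(3 - 103) + 19887 = 2*(-103)*(-100) + 19887 = 20600 + 19887 = 40487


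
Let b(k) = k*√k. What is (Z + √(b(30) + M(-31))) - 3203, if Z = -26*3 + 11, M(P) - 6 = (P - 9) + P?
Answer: -3270 + √(-65 + 30*√30) ≈ -3260.0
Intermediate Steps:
M(P) = -3 + 2*P (M(P) = 6 + ((P - 9) + P) = 6 + ((-9 + P) + P) = 6 + (-9 + 2*P) = -3 + 2*P)
b(k) = k^(3/2)
Z = -67 (Z = -78 + 11 = -67)
(Z + √(b(30) + M(-31))) - 3203 = (-67 + √(30^(3/2) + (-3 + 2*(-31)))) - 3203 = (-67 + √(30*√30 + (-3 - 62))) - 3203 = (-67 + √(30*√30 - 65)) - 3203 = (-67 + √(-65 + 30*√30)) - 3203 = -3270 + √(-65 + 30*√30)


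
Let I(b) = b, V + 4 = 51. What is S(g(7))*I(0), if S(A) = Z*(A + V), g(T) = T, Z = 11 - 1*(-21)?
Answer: 0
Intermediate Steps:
Z = 32 (Z = 11 + 21 = 32)
V = 47 (V = -4 + 51 = 47)
S(A) = 1504 + 32*A (S(A) = 32*(A + 47) = 32*(47 + A) = 1504 + 32*A)
S(g(7))*I(0) = (1504 + 32*7)*0 = (1504 + 224)*0 = 1728*0 = 0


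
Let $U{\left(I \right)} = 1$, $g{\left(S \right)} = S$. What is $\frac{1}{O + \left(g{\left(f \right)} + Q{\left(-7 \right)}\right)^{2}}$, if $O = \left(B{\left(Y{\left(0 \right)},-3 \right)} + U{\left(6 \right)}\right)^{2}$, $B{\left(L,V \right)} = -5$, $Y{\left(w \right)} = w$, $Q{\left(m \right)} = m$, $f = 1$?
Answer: $\frac{1}{52} \approx 0.019231$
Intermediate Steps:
$O = 16$ ($O = \left(-5 + 1\right)^{2} = \left(-4\right)^{2} = 16$)
$\frac{1}{O + \left(g{\left(f \right)} + Q{\left(-7 \right)}\right)^{2}} = \frac{1}{16 + \left(1 - 7\right)^{2}} = \frac{1}{16 + \left(-6\right)^{2}} = \frac{1}{16 + 36} = \frac{1}{52}$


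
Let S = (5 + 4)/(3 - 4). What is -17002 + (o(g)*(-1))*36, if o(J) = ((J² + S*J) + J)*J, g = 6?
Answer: -14410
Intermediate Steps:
S = -9 (S = 9/(-1) = 9*(-1) = -9)
o(J) = J*(J² - 8*J) (o(J) = ((J² - 9*J) + J)*J = (J² - 8*J)*J = J*(J² - 8*J))
-17002 + (o(g)*(-1))*36 = -17002 + ((6²*(-8 + 6))*(-1))*36 = -17002 + ((36*(-2))*(-1))*36 = -17002 - 72*(-1)*36 = -17002 + 72*36 = -17002 + 2592 = -14410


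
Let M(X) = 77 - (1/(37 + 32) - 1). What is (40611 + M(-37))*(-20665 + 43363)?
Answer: 21241847640/23 ≈ 9.2356e+8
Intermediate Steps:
M(X) = 5381/69 (M(X) = 77 - (1/69 - 1) = 77 - 1*(-68/69) = 77 + 68/69 = 5381/69)
(40611 + M(-37))*(-20665 + 43363) = (40611 + 5381/69)*(-20665 + 43363) = (2807540/69)*22698 = 21241847640/23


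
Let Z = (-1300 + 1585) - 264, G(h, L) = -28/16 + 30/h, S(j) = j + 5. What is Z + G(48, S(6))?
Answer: 159/8 ≈ 19.875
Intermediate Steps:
S(j) = 5 + j
G(h, L) = -7/4 + 30/h (G(h, L) = -28*1/16 + 30/h = -7/4 + 30/h)
Z = 21 (Z = 285 - 264 = 21)
Z + G(48, S(6)) = 21 + (-7/4 + 30/48) = 21 + (-7/4 + 30*(1/48)) = 21 + (-7/4 + 5/8) = 21 - 9/8 = 159/8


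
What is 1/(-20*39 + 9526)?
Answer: 1/8746 ≈ 0.00011434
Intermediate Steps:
1/(-20*39 + 9526) = 1/(-780 + 9526) = 1/8746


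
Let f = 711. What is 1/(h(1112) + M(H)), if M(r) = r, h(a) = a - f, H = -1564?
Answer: -1/1163 ≈ -0.00085985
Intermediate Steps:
h(a) = -711 + a (h(a) = a - 1*711 = a - 711 = -711 + a)
1/(h(1112) + M(H)) = 1/((-711 + 1112) - 1564) = 1/(401 - 1564) = 1/(-1163) = -1/1163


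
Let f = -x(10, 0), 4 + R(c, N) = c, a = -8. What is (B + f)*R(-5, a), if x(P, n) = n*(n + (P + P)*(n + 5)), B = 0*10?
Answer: 0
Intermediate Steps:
R(c, N) = -4 + c
B = 0
x(P, n) = n*(n + 2*P*(5 + n)) (x(P, n) = n*(n + (2*P)*(5 + n)) = n*(n + 2*P*(5 + n)))
f = 0 (f = -0*(0 + 10*10 + 2*10*0) = -0*(0 + 100 + 0) = -0*100 = -1*0 = 0)
(B + f)*R(-5, a) = (0 + 0)*(-4 - 5) = 0*(-9) = 0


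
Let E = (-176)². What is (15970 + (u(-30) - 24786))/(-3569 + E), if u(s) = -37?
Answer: -8853/27407 ≈ -0.32302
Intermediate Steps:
E = 30976
(15970 + (u(-30) - 24786))/(-3569 + E) = (15970 + (-37 - 24786))/(-3569 + 30976) = (15970 - 24823)/27407 = -8853*1/27407 = -8853/27407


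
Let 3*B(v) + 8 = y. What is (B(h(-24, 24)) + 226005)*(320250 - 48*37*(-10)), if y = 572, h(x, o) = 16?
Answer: 76455495930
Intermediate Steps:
B(v) = 188 (B(v) = -8/3 + (⅓)*572 = -8/3 + 572/3 = 188)
(B(h(-24, 24)) + 226005)*(320250 - 48*37*(-10)) = (188 + 226005)*(320250 - 48*37*(-10)) = 226193*(320250 - 1776*(-10)) = 226193*(320250 + 17760) = 226193*338010 = 76455495930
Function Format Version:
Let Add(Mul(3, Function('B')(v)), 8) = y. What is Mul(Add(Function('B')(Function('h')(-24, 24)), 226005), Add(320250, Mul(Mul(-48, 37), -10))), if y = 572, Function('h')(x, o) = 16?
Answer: 76455495930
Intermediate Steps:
Function('B')(v) = 188 (Function('B')(v) = Add(Rational(-8, 3), Mul(Rational(1, 3), 572)) = Add(Rational(-8, 3), Rational(572, 3)) = 188)
Mul(Add(Function('B')(Function('h')(-24, 24)), 226005), Add(320250, Mul(Mul(-48, 37), -10))) = Mul(Add(188, 226005), Add(320250, Mul(Mul(-48, 37), -10))) = Mul(226193, Add(320250, Mul(-1776, -10))) = Mul(226193, Add(320250, 17760)) = Mul(226193, 338010) = 76455495930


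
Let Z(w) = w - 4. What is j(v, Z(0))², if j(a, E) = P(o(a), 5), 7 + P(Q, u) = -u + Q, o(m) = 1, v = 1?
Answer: 121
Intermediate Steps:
P(Q, u) = -7 + Q - u (P(Q, u) = -7 + (-u + Q) = -7 + (Q - u) = -7 + Q - u)
Z(w) = -4 + w
j(a, E) = -11 (j(a, E) = -7 + 1 - 1*5 = -7 + 1 - 5 = -11)
j(v, Z(0))² = (-11)² = 121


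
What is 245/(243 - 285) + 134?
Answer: 769/6 ≈ 128.17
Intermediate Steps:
245/(243 - 285) + 134 = 245/(-42) + 134 = -1/42*245 + 134 = -35/6 + 134 = 769/6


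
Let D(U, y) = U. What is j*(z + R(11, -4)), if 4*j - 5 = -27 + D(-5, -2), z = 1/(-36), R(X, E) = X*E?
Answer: 4755/16 ≈ 297.19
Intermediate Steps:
R(X, E) = E*X
z = -1/36 ≈ -0.027778
j = -27/4 (j = 5/4 + (-27 - 5)/4 = 5/4 + (1/4)*(-32) = 5/4 - 8 = -27/4 ≈ -6.7500)
j*(z + R(11, -4)) = -27*(-1/36 - 4*11)/4 = -27*(-1/36 - 44)/4 = -27/4*(-1585/36) = 4755/16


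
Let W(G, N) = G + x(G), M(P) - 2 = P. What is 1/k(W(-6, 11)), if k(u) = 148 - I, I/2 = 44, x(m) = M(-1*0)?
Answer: 1/60 ≈ 0.016667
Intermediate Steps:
M(P) = 2 + P
x(m) = 2 (x(m) = 2 - 1*0 = 2 + 0 = 2)
I = 88 (I = 2*44 = 88)
W(G, N) = 2 + G (W(G, N) = G + 2 = 2 + G)
k(u) = 60 (k(u) = 148 - 1*88 = 148 - 88 = 60)
1/k(W(-6, 11)) = 1/60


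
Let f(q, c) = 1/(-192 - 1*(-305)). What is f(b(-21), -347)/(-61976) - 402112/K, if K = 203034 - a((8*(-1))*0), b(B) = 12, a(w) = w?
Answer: -1408053173645/710952787896 ≈ -1.9805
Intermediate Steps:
K = 203034 (K = 203034 - 8*(-1)*0 = 203034 - (-8)*0 = 203034 - 1*0 = 203034 + 0 = 203034)
f(q, c) = 1/113 (f(q, c) = 1/(-192 + 305) = 1/113)
f(b(-21), -347)/(-61976) - 402112/K = (1/113)/(-61976) - 402112/203034 = (1/113)*(-1/61976) - 402112*1/203034 = -1/7003288 - 201056/101517 = -1408053173645/710952787896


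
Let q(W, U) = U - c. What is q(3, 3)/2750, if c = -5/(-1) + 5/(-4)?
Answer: -3/11000 ≈ -0.00027273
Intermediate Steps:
c = 15/4 (c = -5*(-1) + 5*(-1/4) = 5 - 5/4 = 15/4 ≈ 3.7500)
q(W, U) = -15/4 + U (q(W, U) = U - 1*15/4 = U - 15/4 = -15/4 + U)
q(3, 3)/2750 = (-15/4 + 3)/2750 = -3/4*1/2750 = -3/11000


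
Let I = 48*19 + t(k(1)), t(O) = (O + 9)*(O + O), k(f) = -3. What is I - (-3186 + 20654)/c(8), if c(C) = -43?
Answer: 55136/43 ≈ 1282.2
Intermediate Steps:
t(O) = 2*O*(9 + O) (t(O) = (9 + O)*(2*O) = 2*O*(9 + O))
I = 876 (I = 48*19 + 2*(-3)*(9 - 3) = 912 + 2*(-3)*6 = 912 - 36 = 876)
I - (-3186 + 20654)/c(8) = 876 - (-3186 + 20654)/(-43) = 876 - 17468*(-1)/43 = 876 - 1*(-17468/43) = 876 + 17468/43 = 55136/43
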